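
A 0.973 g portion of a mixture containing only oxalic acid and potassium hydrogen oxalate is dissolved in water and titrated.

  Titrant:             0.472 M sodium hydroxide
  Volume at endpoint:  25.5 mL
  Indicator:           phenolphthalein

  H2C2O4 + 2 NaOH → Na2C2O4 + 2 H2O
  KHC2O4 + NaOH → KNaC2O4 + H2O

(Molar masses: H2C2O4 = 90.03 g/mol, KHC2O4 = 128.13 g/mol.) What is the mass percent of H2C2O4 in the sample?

n(NaOH) = 0.0255 × 0.472 = 0.0120 mol
Let x = n(H2C2O4), y = n(KHC2O4).
Titrant: 2x + 1y = 0.0120;  mass: 90.03x + 128.13y = 0.973
Solving, x = 3.42 × 10^-3 mol, y = 5.19 × 10^-3 mol
mass of H2C2O4 = 3.42 × 10^-3 × 90.03 = 0.308 g
% H2C2O4 = 0.308 / 0.973 × 100 = 31.7 %

31.7 %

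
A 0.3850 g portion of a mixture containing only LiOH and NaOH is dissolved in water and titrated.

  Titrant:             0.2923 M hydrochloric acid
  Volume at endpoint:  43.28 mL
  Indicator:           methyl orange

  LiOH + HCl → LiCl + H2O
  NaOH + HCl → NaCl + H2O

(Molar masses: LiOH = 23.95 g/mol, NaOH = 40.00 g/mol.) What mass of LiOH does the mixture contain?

0.1806 g

n(HCl) = 0.04328 × 0.2923 = 0.01265 mol
Let x = n(LiOH), y = n(NaOH).
Titrant: 1x + 1y = 0.01265;  mass: 23.95x + 40.00y = 0.3850
Solving, x = 7.541 × 10^-3 mol, y = 5.110 × 10^-3 mol
mass of LiOH = 7.541 × 10^-3 × 23.95 = 0.1806 g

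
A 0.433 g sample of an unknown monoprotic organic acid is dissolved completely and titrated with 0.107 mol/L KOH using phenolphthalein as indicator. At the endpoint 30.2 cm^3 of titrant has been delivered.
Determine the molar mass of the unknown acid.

n(KOH) = 0.0302 L × 0.107 mol/L = 3.23 × 10^-3 mol
n(HA) = 3.23 × 10^-3 mol (1:1 ratio)
M = m / n = 0.433 g / 3.23 × 10^-3 mol = 134 g/mol

134 g/mol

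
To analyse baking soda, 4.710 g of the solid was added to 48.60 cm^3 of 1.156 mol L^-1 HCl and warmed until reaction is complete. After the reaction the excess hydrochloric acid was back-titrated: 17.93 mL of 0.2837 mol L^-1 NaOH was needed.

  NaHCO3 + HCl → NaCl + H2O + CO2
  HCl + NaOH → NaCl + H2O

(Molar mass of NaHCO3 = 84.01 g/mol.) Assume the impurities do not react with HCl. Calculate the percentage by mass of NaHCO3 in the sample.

n(HCl) added = 0.04860 × 1.156 = 0.05618 mol
n(NaOH) used in back-titration = 0.01793 × 0.2837 = 5.087 × 10^-3 mol
n(HCl) left over = 5.087 × 10^-3 mol (1:1 ratio)
n(HCl) consumed by analyte = 0.05618 − 5.087 × 10^-3 = 0.05109 mol
n(NaHCO3) = 0.05109 mol (1:1 ratio)
mass of NaHCO3 = 0.05109 × 84.01 = 4.292 g
% NaHCO3 = 4.292 / 4.710 × 100 = 91.14 %

91.14 %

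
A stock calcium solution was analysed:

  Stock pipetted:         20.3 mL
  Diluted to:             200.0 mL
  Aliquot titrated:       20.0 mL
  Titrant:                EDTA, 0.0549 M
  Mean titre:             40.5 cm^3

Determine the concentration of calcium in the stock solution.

Ca^2+ + EDTA^4- → [Ca(EDTA)]^2-
n(EDTA) = 0.0405 × 0.0549 = 2.22 × 10^-3 mol
n(Ca2+) in the aliquot = 2.22 × 10^-3 mol (1:1 ratio)
[Ca2+]_dilute = 2.22 × 10^-3 / 0.0200 = 0.111 mol/L
Dilution factor = 200.0 / 20.3 = 9.852
[Ca2+]_stock = 0.111 × 9.852 = 1.10 mol/L

1.10 M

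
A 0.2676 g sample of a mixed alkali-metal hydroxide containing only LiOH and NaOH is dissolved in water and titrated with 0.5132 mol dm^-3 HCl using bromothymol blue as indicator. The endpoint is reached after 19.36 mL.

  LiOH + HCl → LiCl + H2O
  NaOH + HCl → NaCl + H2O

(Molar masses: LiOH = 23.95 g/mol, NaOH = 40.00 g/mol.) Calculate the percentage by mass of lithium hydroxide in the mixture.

72.39 %

n(HCl) = 0.01936 × 0.5132 = 9.936 × 10^-3 mol
Let x = n(LiOH), y = n(NaOH).
Titrant: 1x + 1y = 9.936 × 10^-3;  mass: 23.95x + 40.00y = 0.2676
Solving, x = 8.089 × 10^-3 mol, y = 1.847 × 10^-3 mol
mass of LiOH = 8.089 × 10^-3 × 23.95 = 0.1937 g
% LiOH = 0.1937 / 0.2676 × 100 = 72.39 %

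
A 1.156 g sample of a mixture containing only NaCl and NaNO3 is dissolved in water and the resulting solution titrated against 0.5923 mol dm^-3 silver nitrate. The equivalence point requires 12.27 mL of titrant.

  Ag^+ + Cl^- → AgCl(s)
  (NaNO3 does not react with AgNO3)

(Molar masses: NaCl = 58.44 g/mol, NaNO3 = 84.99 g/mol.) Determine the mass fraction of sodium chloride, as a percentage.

n(AgNO3) = 0.01227 × 0.5923 = 7.268 × 10^-3 mol
Let x = n(NaCl), y = n(NaNO3).
Titrant: 1x = 7.268 × 10^-3;  mass: 58.44x + 84.99y = 1.156
Solving, x = 7.268 × 10^-3 mol, y = 8.604 × 10^-3 mol
mass of NaCl = 7.268 × 10^-3 × 58.44 = 0.4247 g
% NaCl = 0.4247 / 1.156 × 100 = 36.74 %

36.74 %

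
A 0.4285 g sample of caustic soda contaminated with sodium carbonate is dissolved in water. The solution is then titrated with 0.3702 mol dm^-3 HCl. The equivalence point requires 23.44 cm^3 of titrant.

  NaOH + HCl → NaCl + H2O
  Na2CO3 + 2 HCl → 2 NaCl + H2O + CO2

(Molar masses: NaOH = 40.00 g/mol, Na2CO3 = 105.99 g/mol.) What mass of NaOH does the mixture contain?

n(HCl) = 0.02344 × 0.3702 = 8.677 × 10^-3 mol
Let x = n(NaOH), y = n(Na2CO3).
Titrant: 1x + 2y = 8.677 × 10^-3;  mass: 40.00x + 105.99y = 0.4285
Solving, x = 2.414 × 10^-3 mol, y = 3.132 × 10^-3 mol
mass of NaOH = 2.414 × 10^-3 × 40.00 = 0.09654 g

0.09654 g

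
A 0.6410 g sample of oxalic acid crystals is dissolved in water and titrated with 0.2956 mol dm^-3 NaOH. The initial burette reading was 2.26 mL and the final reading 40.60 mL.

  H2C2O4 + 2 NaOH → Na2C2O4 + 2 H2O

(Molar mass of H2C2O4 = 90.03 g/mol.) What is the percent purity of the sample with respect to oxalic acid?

79.59 %

n(NaOH) = 0.03834 L × 0.2956 mol/L = 0.01133 mol
From the 1:2 ratio, n(H2C2O4) = 1/2 × 0.01133 = 5.667 × 10^-3 mol
mass of H2C2O4 = 5.667 × 10^-3 × 90.03 g/mol = 0.5102 g
% H2C2O4 = 0.5102 / 0.6410 × 100 = 79.59 %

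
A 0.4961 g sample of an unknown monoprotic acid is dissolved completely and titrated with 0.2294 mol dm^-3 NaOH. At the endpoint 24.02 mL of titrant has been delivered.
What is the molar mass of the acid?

n(NaOH) = 0.02402 L × 0.2294 mol/L = 5.510 × 10^-3 mol
n(HA) = 5.510 × 10^-3 mol (1:1 ratio)
M = m / n = 0.4961 g / 5.510 × 10^-3 mol = 90.03 g/mol

90.03 g/mol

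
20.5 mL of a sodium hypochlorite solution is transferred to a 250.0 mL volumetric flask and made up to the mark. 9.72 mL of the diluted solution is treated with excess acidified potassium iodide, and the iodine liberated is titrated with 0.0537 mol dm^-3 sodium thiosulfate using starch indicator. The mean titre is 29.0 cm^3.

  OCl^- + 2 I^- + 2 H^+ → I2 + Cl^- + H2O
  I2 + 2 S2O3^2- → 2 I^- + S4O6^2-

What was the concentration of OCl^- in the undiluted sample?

n(S2O3^2-) = 0.0290 × 0.0537 = 1.56 × 10^-3 mol
n(I2) = n(S2O3^2-)/2 = 7.79 × 10^-4 mol
n(OCl^-) in the aliquot = 7.79 × 10^-4 mol (1:1 ratio)
[OCl^-]_dilute = 7.79 × 10^-4 / 0.00972 = 0.0801 mol/L
[OCl^-]_original = 0.0801 × 250.0/20.5 = 0.977 mol/L

0.977 mol/L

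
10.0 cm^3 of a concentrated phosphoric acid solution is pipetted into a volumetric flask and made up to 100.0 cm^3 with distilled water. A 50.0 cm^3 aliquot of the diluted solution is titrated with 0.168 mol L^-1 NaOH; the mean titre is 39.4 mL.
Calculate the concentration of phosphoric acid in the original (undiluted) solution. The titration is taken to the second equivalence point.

0.662 mol/L

H3PO4 + 2 NaOH → Na2HPO4 + 2 H2O
n(NaOH) = 0.0394 × 0.168 = 6.62 × 10^-3 mol
From the 1:2 ratio, n(H3PO4) in the aliquot = 1/2 × 6.62 × 10^-3 = 3.31 × 10^-3 mol
[H3PO4]_dilute = 3.31 × 10^-3 / 0.0500 = 0.0662 mol/L
Dilution factor = 100.0 / 10.0 = 10.00
[H3PO4]_stock = 0.0662 × 10.00 = 0.662 mol/L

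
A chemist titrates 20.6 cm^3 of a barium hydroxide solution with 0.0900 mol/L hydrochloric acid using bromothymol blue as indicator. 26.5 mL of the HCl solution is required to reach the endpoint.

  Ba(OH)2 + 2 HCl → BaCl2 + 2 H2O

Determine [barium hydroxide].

0.0579 mol/L

n(HCl) = 0.0265 L × 0.0900 mol/L = 2.38 × 10^-3 mol
From the 1:2 mole ratio, n(Ba(OH)2) = 1/2 × 2.38 × 10^-3 = 1.19 × 10^-3 mol
[Ba(OH)2] = 1.19 × 10^-3 mol / 0.0206 L = 0.0579 mol/L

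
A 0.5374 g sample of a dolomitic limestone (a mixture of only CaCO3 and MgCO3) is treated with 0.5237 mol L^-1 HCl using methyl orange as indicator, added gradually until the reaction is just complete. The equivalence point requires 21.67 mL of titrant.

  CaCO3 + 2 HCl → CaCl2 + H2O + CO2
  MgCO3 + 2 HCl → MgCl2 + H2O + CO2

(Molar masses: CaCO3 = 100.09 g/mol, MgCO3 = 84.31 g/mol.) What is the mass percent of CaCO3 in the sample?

n(HCl) = 0.02167 × 0.5237 = 0.01135 mol
Let x = n(CaCO3), y = n(MgCO3).
Titrant: 2x + 2y = 0.01135;  mass: 100.09x + 84.31y = 0.5374
Solving, x = 3.739 × 10^-3 mol, y = 1.935 × 10^-3 mol
mass of CaCO3 = 3.739 × 10^-3 × 100.09 = 0.3742 g
% CaCO3 = 0.3742 / 0.5374 × 100 = 69.64 %

69.64 %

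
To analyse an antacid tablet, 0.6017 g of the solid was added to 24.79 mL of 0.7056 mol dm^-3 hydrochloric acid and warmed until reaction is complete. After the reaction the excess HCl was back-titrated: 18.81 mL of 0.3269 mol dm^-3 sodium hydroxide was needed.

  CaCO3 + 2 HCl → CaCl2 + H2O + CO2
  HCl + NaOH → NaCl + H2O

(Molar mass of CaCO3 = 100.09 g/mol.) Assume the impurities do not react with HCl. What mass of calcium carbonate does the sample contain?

n(HCl) added = 0.02479 × 0.7056 = 0.01749 mol
n(NaOH) used in back-titration = 0.01881 × 0.3269 = 6.149 × 10^-3 mol
n(HCl) left over = 6.149 × 10^-3 mol (1:1 ratio)
n(HCl) consumed by analyte = 0.01749 − 6.149 × 10^-3 = 0.01134 mol
From the 1:2 ratio, n(CaCO3) = 1/2 × 0.01134 = 5.671 × 10^-3 mol
mass of CaCO3 = 5.671 × 10^-3 × 100.09 = 0.5677 g

0.5677 g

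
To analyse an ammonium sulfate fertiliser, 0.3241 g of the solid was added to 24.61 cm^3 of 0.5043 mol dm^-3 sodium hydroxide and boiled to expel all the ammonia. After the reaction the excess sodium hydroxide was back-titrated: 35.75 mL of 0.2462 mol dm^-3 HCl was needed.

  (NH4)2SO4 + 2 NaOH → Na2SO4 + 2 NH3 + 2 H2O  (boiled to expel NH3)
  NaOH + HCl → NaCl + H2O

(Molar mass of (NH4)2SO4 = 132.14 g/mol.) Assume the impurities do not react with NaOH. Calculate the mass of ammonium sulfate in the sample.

n(NaOH) added = 0.02461 × 0.5043 = 0.01241 mol
n(HCl) used in back-titration = 0.03575 × 0.2462 = 8.802 × 10^-3 mol
n(NaOH) left over = 8.802 × 10^-3 mol (1:1 ratio)
n(NaOH) consumed by analyte = 0.01241 − 8.802 × 10^-3 = 3.609 × 10^-3 mol
From the 1:2 ratio, n((NH4)2SO4) = 1/2 × 3.609 × 10^-3 = 1.805 × 10^-3 mol
mass of (NH4)2SO4 = 1.805 × 10^-3 × 132.14 = 0.2385 g

0.2385 g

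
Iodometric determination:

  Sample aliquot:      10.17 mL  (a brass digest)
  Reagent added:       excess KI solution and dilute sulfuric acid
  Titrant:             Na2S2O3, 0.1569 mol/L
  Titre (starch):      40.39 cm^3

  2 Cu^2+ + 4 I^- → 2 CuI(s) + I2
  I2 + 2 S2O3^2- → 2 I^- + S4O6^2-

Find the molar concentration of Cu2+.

n(S2O3^2-) = 0.04039 × 0.1569 = 6.337 × 10^-3 mol
n(I2) = n(S2O3^2-)/2 = 3.169 × 10^-3 mol
From the 2:1 ratio, n(Cu2+) in the aliquot = 2/1 × 3.169 × 10^-3 = 6.337 × 10^-3 mol
[Cu2+] = 6.337 × 10^-3 / 0.01017 = 0.6231 mol/L

0.6231 mol/L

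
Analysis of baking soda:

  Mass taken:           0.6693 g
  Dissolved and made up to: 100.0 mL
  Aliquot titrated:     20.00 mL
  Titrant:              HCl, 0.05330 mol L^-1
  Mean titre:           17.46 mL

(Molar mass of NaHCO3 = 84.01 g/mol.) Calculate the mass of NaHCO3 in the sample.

0.3909 g

NaHCO3 + HCl → NaCl + H2O + CO2
n(HCl) per titration = 0.01746 × 0.05330 = 9.306 × 10^-4 mol
n(NaHCO3) in each aliquot = 9.306 × 10^-4 mol (1:1 ratio)
n(NaHCO3) in the whole flask = 9.306 × 10^-4 × 100.0/20.00 = 4.653 × 10^-3 mol
mass of NaHCO3 = 4.653 × 10^-3 × 84.01 = 0.3909 g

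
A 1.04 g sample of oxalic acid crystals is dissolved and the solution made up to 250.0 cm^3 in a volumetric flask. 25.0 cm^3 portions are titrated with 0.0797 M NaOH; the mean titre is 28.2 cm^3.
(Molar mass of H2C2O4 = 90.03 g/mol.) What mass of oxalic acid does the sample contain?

H2C2O4 + 2 NaOH → Na2C2O4 + 2 H2O
n(NaOH) per titration = 0.0282 × 0.0797 = 2.25 × 10^-3 mol
From the 1:2 ratio, n(H2C2O4) in each aliquot = 1/2 × 2.25 × 10^-3 = 1.12 × 10^-3 mol
n(H2C2O4) in the whole flask = 1.12 × 10^-3 × 250.0/25.0 = 0.0112 mol
mass of H2C2O4 = 0.0112 × 90.03 = 1.01 g

1.01 g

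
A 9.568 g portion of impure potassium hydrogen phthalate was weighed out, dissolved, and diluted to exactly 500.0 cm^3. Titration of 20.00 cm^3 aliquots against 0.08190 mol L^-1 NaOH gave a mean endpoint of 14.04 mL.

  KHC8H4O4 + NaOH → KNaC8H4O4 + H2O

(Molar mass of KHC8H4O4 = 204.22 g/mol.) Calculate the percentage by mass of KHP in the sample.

61.36 %

n(NaOH) per titration = 0.01404 × 0.08190 = 1.150 × 10^-3 mol
n(KHC8H4O4) in each aliquot = 1.150 × 10^-3 mol (1:1 ratio)
n(KHC8H4O4) in the whole flask = 1.150 × 10^-3 × 500.0/20.00 = 0.02875 mol
mass of KHC8H4O4 = 0.02875 × 204.22 = 5.871 g
% KHC8H4O4 = 5.871 / 9.568 × 100 = 61.36 %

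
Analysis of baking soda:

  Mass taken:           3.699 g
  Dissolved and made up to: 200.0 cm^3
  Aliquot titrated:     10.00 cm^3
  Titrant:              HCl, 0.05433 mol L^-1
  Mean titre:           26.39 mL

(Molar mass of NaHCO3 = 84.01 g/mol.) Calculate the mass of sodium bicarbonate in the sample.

2.409 g

NaHCO3 + HCl → NaCl + H2O + CO2
n(HCl) per titration = 0.02639 × 0.05433 = 1.434 × 10^-3 mol
n(NaHCO3) in each aliquot = 1.434 × 10^-3 mol (1:1 ratio)
n(NaHCO3) in the whole flask = 1.434 × 10^-3 × 200.0/10.00 = 0.02868 mol
mass of NaHCO3 = 0.02868 × 84.01 = 2.409 g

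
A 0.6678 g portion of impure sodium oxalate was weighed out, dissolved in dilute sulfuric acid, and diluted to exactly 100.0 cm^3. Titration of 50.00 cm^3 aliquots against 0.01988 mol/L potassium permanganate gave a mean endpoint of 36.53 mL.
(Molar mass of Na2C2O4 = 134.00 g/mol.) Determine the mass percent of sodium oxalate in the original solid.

72.86 %

2 MnO4^- + 5 C2O4^2- + 16 H^+ → 2 Mn^2+ + 10 CO2 + 8 H2O
n(KMnO4) per titration = 0.03653 × 0.01988 = 7.262 × 10^-4 mol
From the 5:2 ratio, n(Na2C2O4) in each aliquot = 5/2 × 7.262 × 10^-4 = 1.816 × 10^-3 mol
n(Na2C2O4) in the whole flask = 1.816 × 10^-3 × 100.0/50.00 = 3.631 × 10^-3 mol
mass of Na2C2O4 = 3.631 × 10^-3 × 134.00 = 0.4866 g
% Na2C2O4 = 0.4866 / 0.6678 × 100 = 72.86 %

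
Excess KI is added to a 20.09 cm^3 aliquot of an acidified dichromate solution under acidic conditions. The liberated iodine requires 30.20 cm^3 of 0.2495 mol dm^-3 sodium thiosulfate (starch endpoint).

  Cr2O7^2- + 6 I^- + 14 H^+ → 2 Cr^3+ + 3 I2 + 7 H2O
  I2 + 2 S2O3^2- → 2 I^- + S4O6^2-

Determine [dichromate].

n(S2O3^2-) = 0.03020 × 0.2495 = 7.535 × 10^-3 mol
n(I2) = n(S2O3^2-)/2 = 3.767 × 10^-3 mol
From the 1:3 ratio, n(Cr2O7^2-) in the aliquot = 1/3 × 3.767 × 10^-3 = 1.256 × 10^-3 mol
[Cr2O7^2-] = 1.256 × 10^-3 / 0.02009 = 0.06251 mol/L

0.06251 mol/L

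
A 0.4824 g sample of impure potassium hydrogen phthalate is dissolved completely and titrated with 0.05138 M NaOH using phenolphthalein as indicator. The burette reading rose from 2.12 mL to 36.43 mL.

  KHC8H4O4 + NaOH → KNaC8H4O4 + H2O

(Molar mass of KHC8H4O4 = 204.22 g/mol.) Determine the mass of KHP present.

n(NaOH) = 0.03431 L × 0.05138 mol/L = 1.763 × 10^-3 mol
n(KHC8H4O4) = 1.763 × 10^-3 mol (1:1 ratio)
mass of KHC8H4O4 = 1.763 × 10^-3 × 204.22 g/mol = 0.3600 g

0.3600 g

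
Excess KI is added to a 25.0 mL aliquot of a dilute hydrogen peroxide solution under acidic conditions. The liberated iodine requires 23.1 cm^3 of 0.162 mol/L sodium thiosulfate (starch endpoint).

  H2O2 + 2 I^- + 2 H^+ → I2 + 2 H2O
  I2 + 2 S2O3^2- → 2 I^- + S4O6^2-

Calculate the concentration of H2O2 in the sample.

0.0748 mol/L

n(S2O3^2-) = 0.0231 × 0.162 = 3.74 × 10^-3 mol
n(I2) = n(S2O3^2-)/2 = 1.87 × 10^-3 mol
n(H2O2) in the aliquot = 1.87 × 10^-3 mol (1:1 ratio)
[H2O2] = 1.87 × 10^-3 / 0.0250 = 0.0748 mol/L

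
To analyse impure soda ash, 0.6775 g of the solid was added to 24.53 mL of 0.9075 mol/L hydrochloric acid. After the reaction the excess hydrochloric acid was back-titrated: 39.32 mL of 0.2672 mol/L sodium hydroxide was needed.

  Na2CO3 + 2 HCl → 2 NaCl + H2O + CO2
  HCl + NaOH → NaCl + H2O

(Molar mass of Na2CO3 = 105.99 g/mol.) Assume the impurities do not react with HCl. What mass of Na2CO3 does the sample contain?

0.6229 g

n(HCl) added = 0.02453 × 0.9075 = 0.02226 mol
n(NaOH) used in back-titration = 0.03932 × 0.2672 = 0.01051 mol
n(HCl) left over = 0.01051 mol (1:1 ratio)
n(HCl) consumed by analyte = 0.02226 − 0.01051 = 0.01175 mol
From the 1:2 ratio, n(Na2CO3) = 1/2 × 0.01175 = 5.877 × 10^-3 mol
mass of Na2CO3 = 5.877 × 10^-3 × 105.99 = 0.6229 g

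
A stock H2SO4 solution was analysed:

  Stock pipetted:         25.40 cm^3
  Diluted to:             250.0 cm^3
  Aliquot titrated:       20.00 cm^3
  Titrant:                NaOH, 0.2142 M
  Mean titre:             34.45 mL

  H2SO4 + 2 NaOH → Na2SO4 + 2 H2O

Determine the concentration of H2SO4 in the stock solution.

1.816 M

n(NaOH) = 0.03445 × 0.2142 = 7.379 × 10^-3 mol
From the 1:2 ratio, n(H2SO4) in the aliquot = 1/2 × 7.379 × 10^-3 = 3.690 × 10^-3 mol
[H2SO4]_dilute = 3.690 × 10^-3 / 0.02000 = 0.1845 mol/L
Dilution factor = 250.0 / 25.40 = 9.843
[H2SO4]_stock = 0.1845 × 9.843 = 1.816 mol/L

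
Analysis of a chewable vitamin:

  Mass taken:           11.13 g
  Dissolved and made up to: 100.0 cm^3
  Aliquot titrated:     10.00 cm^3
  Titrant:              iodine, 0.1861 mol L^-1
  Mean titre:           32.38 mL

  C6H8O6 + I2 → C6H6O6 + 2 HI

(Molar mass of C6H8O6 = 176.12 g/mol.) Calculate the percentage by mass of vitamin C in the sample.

95.35 %

n(I2) per titration = 0.03238 × 0.1861 = 6.026 × 10^-3 mol
n(C6H8O6) in each aliquot = 6.026 × 10^-3 mol (1:1 ratio)
n(C6H8O6) in the whole flask = 6.026 × 10^-3 × 100.0/10.00 = 0.06026 mol
mass of C6H8O6 = 0.06026 × 176.12 = 10.61 g
% C6H8O6 = 10.61 / 11.13 × 100 = 95.35 %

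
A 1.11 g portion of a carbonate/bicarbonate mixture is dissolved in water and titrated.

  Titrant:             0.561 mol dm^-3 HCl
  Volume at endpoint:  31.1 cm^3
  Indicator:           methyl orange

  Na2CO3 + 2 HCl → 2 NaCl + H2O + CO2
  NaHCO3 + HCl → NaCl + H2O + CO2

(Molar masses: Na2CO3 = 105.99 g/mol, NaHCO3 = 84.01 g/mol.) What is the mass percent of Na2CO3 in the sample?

n(HCl) = 0.0311 × 0.561 = 0.0174 mol
Let x = n(Na2CO3), y = n(NaHCO3).
Titrant: 2x + 1y = 0.0174;  mass: 105.99x + 84.01y = 1.11
Solving, x = 5.73 × 10^-3 mol, y = 5.98 × 10^-3 mol
mass of Na2CO3 = 5.73 × 10^-3 × 105.99 = 0.608 g
% Na2CO3 = 0.608 / 1.11 × 100 = 54.8 %

54.8 %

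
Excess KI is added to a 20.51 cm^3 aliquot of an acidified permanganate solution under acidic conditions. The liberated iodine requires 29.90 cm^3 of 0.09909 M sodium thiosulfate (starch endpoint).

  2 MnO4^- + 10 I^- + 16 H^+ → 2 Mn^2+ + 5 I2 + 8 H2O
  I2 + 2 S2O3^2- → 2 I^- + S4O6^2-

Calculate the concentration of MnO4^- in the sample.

n(S2O3^2-) = 0.02990 × 0.09909 = 2.963 × 10^-3 mol
n(I2) = n(S2O3^2-)/2 = 1.481 × 10^-3 mol
From the 2:5 ratio, n(MnO4^-) in the aliquot = 2/5 × 1.481 × 10^-3 = 5.926 × 10^-4 mol
[MnO4^-] = 5.926 × 10^-4 / 0.02051 = 0.02889 mol/L

0.02889 M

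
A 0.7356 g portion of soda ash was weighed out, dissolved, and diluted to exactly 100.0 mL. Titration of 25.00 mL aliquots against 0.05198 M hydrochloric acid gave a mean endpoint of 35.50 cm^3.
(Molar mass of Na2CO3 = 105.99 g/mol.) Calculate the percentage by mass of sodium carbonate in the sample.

Na2CO3 + 2 HCl → 2 NaCl + H2O + CO2
n(HCl) per titration = 0.03550 × 0.05198 = 1.845 × 10^-3 mol
From the 1:2 ratio, n(Na2CO3) in each aliquot = 1/2 × 1.845 × 10^-3 = 9.226 × 10^-4 mol
n(Na2CO3) in the whole flask = 9.226 × 10^-4 × 100.0/25.00 = 3.691 × 10^-3 mol
mass of Na2CO3 = 3.691 × 10^-3 × 105.99 = 0.3912 g
% Na2CO3 = 0.3912 / 0.7356 × 100 = 53.18 %

53.18 %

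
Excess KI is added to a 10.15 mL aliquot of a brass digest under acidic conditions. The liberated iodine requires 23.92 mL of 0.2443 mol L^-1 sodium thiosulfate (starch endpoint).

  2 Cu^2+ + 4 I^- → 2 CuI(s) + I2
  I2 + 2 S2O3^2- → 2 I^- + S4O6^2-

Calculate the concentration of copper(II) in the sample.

n(S2O3^2-) = 0.02392 × 0.2443 = 5.844 × 10^-3 mol
n(I2) = n(S2O3^2-)/2 = 2.922 × 10^-3 mol
From the 2:1 ratio, n(Cu2+) in the aliquot = 2/1 × 2.922 × 10^-3 = 5.844 × 10^-3 mol
[Cu2+] = 5.844 × 10^-3 / 0.01015 = 0.5757 mol/L

0.5757 mol/L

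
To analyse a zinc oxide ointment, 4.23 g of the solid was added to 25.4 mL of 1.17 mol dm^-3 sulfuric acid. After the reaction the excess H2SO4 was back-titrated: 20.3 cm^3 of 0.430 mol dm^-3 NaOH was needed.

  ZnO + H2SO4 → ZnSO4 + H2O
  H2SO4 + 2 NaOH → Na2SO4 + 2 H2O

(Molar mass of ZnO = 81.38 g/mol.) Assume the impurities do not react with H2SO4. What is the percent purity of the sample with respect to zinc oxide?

n(H2SO4) added = 0.0254 × 1.17 = 0.0297 mol
n(NaOH) used in back-titration = 0.0203 × 0.430 = 8.73 × 10^-3 mol
From the 1:2 ratio, n(H2SO4) left over = 1/2 × 8.73 × 10^-3 = 4.36 × 10^-3 mol
n(H2SO4) consumed by analyte = 0.0297 − 4.36 × 10^-3 = 0.0254 mol
n(ZnO) = 0.0254 mol (1:1 ratio)
mass of ZnO = 0.0254 × 81.38 = 2.06 g
% ZnO = 2.06 / 4.23 × 100 = 48.8 %

48.8 %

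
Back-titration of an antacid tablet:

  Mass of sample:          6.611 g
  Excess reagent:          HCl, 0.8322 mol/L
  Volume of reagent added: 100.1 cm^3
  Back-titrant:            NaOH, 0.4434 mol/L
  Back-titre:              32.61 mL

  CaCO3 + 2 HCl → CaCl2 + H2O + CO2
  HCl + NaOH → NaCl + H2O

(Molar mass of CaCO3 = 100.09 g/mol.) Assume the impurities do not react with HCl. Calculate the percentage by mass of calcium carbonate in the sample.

52.11 %

n(HCl) added = 0.1001 × 0.8322 = 0.08330 mol
n(NaOH) used in back-titration = 0.03261 × 0.4434 = 0.01446 mol
n(HCl) left over = 0.01446 mol (1:1 ratio)
n(HCl) consumed by analyte = 0.08330 − 0.01446 = 0.06884 mol
From the 1:2 ratio, n(CaCO3) = 1/2 × 0.06884 = 0.03442 mol
mass of CaCO3 = 0.03442 × 100.09 = 3.445 g
% CaCO3 = 3.445 / 6.611 × 100 = 52.11 %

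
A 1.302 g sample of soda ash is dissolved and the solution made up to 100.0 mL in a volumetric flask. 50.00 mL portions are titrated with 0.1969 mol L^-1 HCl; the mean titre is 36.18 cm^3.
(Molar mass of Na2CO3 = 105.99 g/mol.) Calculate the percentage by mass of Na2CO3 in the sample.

Na2CO3 + 2 HCl → 2 NaCl + H2O + CO2
n(HCl) per titration = 0.03618 × 0.1969 = 7.124 × 10^-3 mol
From the 1:2 ratio, n(Na2CO3) in each aliquot = 1/2 × 7.124 × 10^-3 = 3.562 × 10^-3 mol
n(Na2CO3) in the whole flask = 3.562 × 10^-3 × 100.0/50.00 = 7.124 × 10^-3 mol
mass of Na2CO3 = 7.124 × 10^-3 × 105.99 = 0.7551 g
% Na2CO3 = 0.7551 / 1.302 × 100 = 57.99 %

57.99 %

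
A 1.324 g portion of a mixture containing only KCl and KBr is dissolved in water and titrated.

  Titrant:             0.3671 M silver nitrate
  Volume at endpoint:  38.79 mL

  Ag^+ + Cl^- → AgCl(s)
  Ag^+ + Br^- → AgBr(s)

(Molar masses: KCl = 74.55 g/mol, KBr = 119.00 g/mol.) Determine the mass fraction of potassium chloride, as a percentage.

n(AgNO3) = 0.03879 × 0.3671 = 0.01424 mol
Let x = n(KCl), y = n(KBr).
Titrant: 1x + 1y = 0.01424;  mass: 74.55x + 119.00y = 1.324
Solving, x = 8.336 × 10^-3 mol, y = 5.904 × 10^-3 mol
mass of KCl = 8.336 × 10^-3 × 74.55 = 0.6215 g
% KCl = 0.6215 / 1.324 × 100 = 46.94 %

46.94 %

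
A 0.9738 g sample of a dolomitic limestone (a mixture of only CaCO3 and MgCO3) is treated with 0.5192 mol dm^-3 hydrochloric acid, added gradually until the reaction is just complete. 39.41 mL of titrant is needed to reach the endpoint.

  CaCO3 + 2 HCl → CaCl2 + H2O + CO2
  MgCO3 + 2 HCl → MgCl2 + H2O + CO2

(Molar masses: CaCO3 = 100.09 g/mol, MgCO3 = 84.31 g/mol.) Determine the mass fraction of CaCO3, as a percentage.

n(HCl) = 0.03941 × 0.5192 = 0.02046 mol
Let x = n(CaCO3), y = n(MgCO3).
Titrant: 2x + 2y = 0.02046;  mass: 100.09x + 84.31y = 0.9738
Solving, x = 7.049 × 10^-3 mol, y = 3.182 × 10^-3 mol
mass of CaCO3 = 7.049 × 10^-3 × 100.09 = 0.7056 g
% CaCO3 = 0.7056 / 0.9738 × 100 = 72.45 %

72.45 %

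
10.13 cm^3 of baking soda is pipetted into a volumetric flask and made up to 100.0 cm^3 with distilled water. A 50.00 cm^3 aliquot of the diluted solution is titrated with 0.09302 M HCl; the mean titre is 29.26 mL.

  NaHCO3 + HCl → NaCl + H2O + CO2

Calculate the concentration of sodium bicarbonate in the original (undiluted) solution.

0.5374 M

n(HCl) = 0.02926 × 0.09302 = 2.722 × 10^-3 mol
n(NaHCO3) in the aliquot = 2.722 × 10^-3 mol (1:1 ratio)
[NaHCO3]_dilute = 2.722 × 10^-3 / 0.05000 = 0.05444 mol/L
Dilution factor = 100.0 / 10.13 = 9.872
[NaHCO3]_stock = 0.05444 × 9.872 = 0.5374 mol/L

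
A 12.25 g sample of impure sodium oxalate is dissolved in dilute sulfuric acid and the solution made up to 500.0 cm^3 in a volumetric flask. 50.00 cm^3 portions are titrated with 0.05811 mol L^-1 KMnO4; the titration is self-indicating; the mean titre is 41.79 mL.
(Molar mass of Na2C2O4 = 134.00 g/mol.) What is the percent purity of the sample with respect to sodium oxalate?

66.41 %

2 MnO4^- + 5 C2O4^2- + 16 H^+ → 2 Mn^2+ + 10 CO2 + 8 H2O
n(KMnO4) per titration = 0.04179 × 0.05811 = 2.428 × 10^-3 mol
From the 5:2 ratio, n(Na2C2O4) in each aliquot = 5/2 × 2.428 × 10^-3 = 6.071 × 10^-3 mol
n(Na2C2O4) in the whole flask = 6.071 × 10^-3 × 500.0/50.00 = 0.06071 mol
mass of Na2C2O4 = 0.06071 × 134.00 = 8.135 g
% Na2C2O4 = 8.135 / 12.25 × 100 = 66.41 %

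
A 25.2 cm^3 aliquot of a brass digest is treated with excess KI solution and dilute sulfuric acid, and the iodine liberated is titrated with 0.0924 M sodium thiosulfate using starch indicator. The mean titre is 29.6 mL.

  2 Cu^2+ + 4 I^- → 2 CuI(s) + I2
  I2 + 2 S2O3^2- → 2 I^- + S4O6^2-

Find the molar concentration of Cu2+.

0.109 M

n(S2O3^2-) = 0.0296 × 0.0924 = 2.74 × 10^-3 mol
n(I2) = n(S2O3^2-)/2 = 1.37 × 10^-3 mol
From the 2:1 ratio, n(Cu2+) in the aliquot = 2/1 × 1.37 × 10^-3 = 2.74 × 10^-3 mol
[Cu2+] = 2.74 × 10^-3 / 0.0252 = 0.109 mol/L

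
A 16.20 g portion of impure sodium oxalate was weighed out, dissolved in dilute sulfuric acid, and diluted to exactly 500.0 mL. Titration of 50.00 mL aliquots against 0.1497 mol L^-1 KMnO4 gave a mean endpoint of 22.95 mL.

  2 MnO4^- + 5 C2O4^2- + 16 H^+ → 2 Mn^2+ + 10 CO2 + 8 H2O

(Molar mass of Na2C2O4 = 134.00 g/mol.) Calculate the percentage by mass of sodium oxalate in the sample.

71.05 %

n(KMnO4) per titration = 0.02295 × 0.1497 = 3.436 × 10^-3 mol
From the 5:2 ratio, n(Na2C2O4) in each aliquot = 5/2 × 3.436 × 10^-3 = 8.589 × 10^-3 mol
n(Na2C2O4) in the whole flask = 8.589 × 10^-3 × 500.0/50.00 = 0.08589 mol
mass of Na2C2O4 = 0.08589 × 134.00 = 11.51 g
% Na2C2O4 = 11.51 / 16.20 × 100 = 71.05 %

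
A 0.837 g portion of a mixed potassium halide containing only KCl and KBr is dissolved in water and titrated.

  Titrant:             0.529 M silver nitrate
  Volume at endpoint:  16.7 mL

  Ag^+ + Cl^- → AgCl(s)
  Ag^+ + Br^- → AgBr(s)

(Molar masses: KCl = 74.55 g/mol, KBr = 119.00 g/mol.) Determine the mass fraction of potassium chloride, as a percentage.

n(AgNO3) = 0.0167 × 0.529 = 8.83 × 10^-3 mol
Let x = n(KCl), y = n(KBr).
Titrant: 1x + 1y = 8.83 × 10^-3;  mass: 74.55x + 119.00y = 0.837
Solving, x = 4.82 × 10^-3 mol, y = 4.01 × 10^-3 mol
mass of KCl = 4.82 × 10^-3 × 74.55 = 0.359 g
% KCl = 0.359 / 0.837 × 100 = 42.9 %

42.9 %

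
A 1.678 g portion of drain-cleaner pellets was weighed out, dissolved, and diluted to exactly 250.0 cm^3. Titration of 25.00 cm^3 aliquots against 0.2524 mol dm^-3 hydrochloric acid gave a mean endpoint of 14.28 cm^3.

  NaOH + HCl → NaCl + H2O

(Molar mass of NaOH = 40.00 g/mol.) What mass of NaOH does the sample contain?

1.442 g

n(HCl) per titration = 0.01428 × 0.2524 = 3.604 × 10^-3 mol
n(NaOH) in each aliquot = 3.604 × 10^-3 mol (1:1 ratio)
n(NaOH) in the whole flask = 3.604 × 10^-3 × 250.0/25.00 = 0.03604 mol
mass of NaOH = 0.03604 × 40.00 = 1.442 g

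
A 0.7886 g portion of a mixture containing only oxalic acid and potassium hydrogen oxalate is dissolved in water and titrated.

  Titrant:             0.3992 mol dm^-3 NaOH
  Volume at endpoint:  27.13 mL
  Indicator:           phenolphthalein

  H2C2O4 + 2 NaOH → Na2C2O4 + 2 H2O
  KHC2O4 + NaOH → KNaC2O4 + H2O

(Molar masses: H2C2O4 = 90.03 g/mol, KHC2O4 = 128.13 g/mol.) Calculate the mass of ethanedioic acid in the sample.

0.3245 g

n(NaOH) = 0.02713 × 0.3992 = 0.01083 mol
Let x = n(H2C2O4), y = n(KHC2O4).
Titrant: 2x + 1y = 0.01083;  mass: 90.03x + 128.13y = 0.7886
Solving, x = 3.604 × 10^-3 mol, y = 3.622 × 10^-3 mol
mass of H2C2O4 = 3.604 × 10^-3 × 90.03 = 0.3245 g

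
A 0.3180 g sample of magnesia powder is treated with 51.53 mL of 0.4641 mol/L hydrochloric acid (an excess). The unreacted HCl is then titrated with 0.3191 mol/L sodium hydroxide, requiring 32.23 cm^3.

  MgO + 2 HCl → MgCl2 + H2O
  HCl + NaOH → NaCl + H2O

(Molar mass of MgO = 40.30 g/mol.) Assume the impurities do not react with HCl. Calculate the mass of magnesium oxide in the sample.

n(HCl) added = 0.05153 × 0.4641 = 0.02392 mol
n(NaOH) used in back-titration = 0.03223 × 0.3191 = 0.01028 mol
n(HCl) left over = 0.01028 mol (1:1 ratio)
n(HCl) consumed by analyte = 0.02392 − 0.01028 = 0.01363 mol
From the 1:2 ratio, n(MgO) = 1/2 × 0.01363 = 6.815 × 10^-3 mol
mass of MgO = 6.815 × 10^-3 × 40.30 = 0.2747 g

0.2747 g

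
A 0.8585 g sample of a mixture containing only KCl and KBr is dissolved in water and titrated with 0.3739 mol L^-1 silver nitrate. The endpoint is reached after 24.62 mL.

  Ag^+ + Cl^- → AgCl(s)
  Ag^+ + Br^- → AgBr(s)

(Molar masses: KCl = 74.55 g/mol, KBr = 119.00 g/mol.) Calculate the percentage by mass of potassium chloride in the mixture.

46.29 %

n(AgNO3) = 0.02462 × 0.3739 = 9.205 × 10^-3 mol
Let x = n(KCl), y = n(KBr).
Titrant: 1x + 1y = 9.205 × 10^-3;  mass: 74.55x + 119.00y = 0.8585
Solving, x = 5.331 × 10^-3 mol, y = 3.875 × 10^-3 mol
mass of KCl = 5.331 × 10^-3 × 74.55 = 0.3974 g
% KCl = 0.3974 / 0.8585 × 100 = 46.29 %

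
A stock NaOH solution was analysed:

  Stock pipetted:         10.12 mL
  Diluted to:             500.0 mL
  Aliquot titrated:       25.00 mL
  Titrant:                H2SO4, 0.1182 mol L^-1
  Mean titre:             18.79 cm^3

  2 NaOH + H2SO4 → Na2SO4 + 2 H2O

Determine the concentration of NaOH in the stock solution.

8.779 mol/L

n(H2SO4) = 0.01879 × 0.1182 = 2.221 × 10^-3 mol
From the 2:1 ratio, n(NaOH) in the aliquot = 2/1 × 2.221 × 10^-3 = 4.442 × 10^-3 mol
[NaOH]_dilute = 4.442 × 10^-3 / 0.02500 = 0.1777 mol/L
Dilution factor = 500.0 / 10.12 = 49.41
[NaOH]_stock = 0.1777 × 49.41 = 8.779 mol/L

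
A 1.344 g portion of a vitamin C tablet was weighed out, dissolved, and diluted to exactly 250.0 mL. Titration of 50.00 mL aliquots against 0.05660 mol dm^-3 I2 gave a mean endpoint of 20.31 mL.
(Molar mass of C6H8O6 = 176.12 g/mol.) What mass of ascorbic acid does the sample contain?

1.012 g

C6H8O6 + I2 → C6H6O6 + 2 HI
n(I2) per titration = 0.02031 × 0.05660 = 1.150 × 10^-3 mol
n(C6H8O6) in each aliquot = 1.150 × 10^-3 mol (1:1 ratio)
n(C6H8O6) in the whole flask = 1.150 × 10^-3 × 250.0/50.00 = 5.748 × 10^-3 mol
mass of C6H8O6 = 5.748 × 10^-3 × 176.12 = 1.012 g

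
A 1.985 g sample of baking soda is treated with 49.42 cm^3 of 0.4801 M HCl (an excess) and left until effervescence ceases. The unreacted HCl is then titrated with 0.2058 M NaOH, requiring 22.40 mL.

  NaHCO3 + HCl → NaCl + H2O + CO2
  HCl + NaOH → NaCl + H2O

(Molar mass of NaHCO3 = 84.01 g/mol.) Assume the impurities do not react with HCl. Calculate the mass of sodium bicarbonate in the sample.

n(HCl) added = 0.04942 × 0.4801 = 0.02373 mol
n(NaOH) used in back-titration = 0.02240 × 0.2058 = 4.610 × 10^-3 mol
n(HCl) left over = 4.610 × 10^-3 mol (1:1 ratio)
n(HCl) consumed by analyte = 0.02373 − 4.610 × 10^-3 = 0.01912 mol
n(NaHCO3) = 0.01912 mol (1:1 ratio)
mass of NaHCO3 = 0.01912 × 84.01 = 1.606 g

1.606 g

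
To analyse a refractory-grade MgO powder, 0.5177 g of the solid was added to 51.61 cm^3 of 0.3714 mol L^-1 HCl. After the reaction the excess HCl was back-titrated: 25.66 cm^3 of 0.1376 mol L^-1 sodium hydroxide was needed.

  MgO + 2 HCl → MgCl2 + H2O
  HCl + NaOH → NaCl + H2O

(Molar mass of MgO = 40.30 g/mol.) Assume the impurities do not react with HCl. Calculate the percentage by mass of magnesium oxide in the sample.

60.86 %

n(HCl) added = 0.05161 × 0.3714 = 0.01917 mol
n(NaOH) used in back-titration = 0.02566 × 0.1376 = 3.531 × 10^-3 mol
n(HCl) left over = 3.531 × 10^-3 mol (1:1 ratio)
n(HCl) consumed by analyte = 0.01917 − 3.531 × 10^-3 = 0.01564 mol
From the 1:2 ratio, n(MgO) = 1/2 × 0.01564 = 7.819 × 10^-3 mol
mass of MgO = 7.819 × 10^-3 × 40.30 = 0.3151 g
% MgO = 0.3151 / 0.5177 × 100 = 60.86 %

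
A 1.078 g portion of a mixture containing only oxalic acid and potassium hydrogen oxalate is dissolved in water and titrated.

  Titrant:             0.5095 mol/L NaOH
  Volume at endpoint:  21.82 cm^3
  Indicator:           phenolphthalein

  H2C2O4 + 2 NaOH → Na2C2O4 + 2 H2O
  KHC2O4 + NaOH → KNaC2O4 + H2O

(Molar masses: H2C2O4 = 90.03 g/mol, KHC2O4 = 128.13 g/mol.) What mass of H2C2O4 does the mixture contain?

n(NaOH) = 0.02182 × 0.5095 = 0.01112 mol
Let x = n(H2C2O4), y = n(KHC2O4).
Titrant: 2x + 1y = 0.01112;  mass: 90.03x + 128.13y = 1.078
Solving, x = 2.084 × 10^-3 mol, y = 6.949 × 10^-3 mol
mass of H2C2O4 = 2.084 × 10^-3 × 90.03 = 0.1876 g

0.1876 g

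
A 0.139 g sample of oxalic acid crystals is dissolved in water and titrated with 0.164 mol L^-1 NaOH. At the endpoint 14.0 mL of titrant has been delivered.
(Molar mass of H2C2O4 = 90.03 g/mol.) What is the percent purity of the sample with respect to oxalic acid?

74.4 %

H2C2O4 + 2 NaOH → Na2C2O4 + 2 H2O
n(NaOH) = 0.0140 L × 0.164 mol/L = 2.30 × 10^-3 mol
From the 1:2 ratio, n(H2C2O4) = 1/2 × 2.30 × 10^-3 = 1.15 × 10^-3 mol
mass of H2C2O4 = 1.15 × 10^-3 × 90.03 g/mol = 0.103 g
% H2C2O4 = 0.103 / 0.139 × 100 = 74.4 %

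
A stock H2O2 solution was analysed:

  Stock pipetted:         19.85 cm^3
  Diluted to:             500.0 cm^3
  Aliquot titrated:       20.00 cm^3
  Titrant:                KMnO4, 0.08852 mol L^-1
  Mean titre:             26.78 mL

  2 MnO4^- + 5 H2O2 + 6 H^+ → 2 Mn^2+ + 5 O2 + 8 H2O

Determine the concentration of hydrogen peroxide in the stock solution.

7.464 mol/L

n(KMnO4) = 0.02678 × 0.08852 = 2.371 × 10^-3 mol
From the 5:2 ratio, n(H2O2) in the aliquot = 5/2 × 2.371 × 10^-3 = 5.926 × 10^-3 mol
[H2O2]_dilute = 5.926 × 10^-3 / 0.02000 = 0.2963 mol/L
Dilution factor = 500.0 / 19.85 = 25.19
[H2O2]_stock = 0.2963 × 25.19 = 7.464 mol/L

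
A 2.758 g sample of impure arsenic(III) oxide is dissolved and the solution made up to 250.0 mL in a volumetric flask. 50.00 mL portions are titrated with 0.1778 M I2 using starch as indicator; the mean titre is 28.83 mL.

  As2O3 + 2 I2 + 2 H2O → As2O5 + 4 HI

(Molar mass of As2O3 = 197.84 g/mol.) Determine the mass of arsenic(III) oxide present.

2.535 g

n(I2) per titration = 0.02883 × 0.1778 = 5.126 × 10^-3 mol
From the 1:2 ratio, n(As2O3) in each aliquot = 1/2 × 5.126 × 10^-3 = 2.563 × 10^-3 mol
n(As2O3) in the whole flask = 2.563 × 10^-3 × 250.0/50.00 = 0.01281 mol
mass of As2O3 = 0.01281 × 197.84 = 2.535 g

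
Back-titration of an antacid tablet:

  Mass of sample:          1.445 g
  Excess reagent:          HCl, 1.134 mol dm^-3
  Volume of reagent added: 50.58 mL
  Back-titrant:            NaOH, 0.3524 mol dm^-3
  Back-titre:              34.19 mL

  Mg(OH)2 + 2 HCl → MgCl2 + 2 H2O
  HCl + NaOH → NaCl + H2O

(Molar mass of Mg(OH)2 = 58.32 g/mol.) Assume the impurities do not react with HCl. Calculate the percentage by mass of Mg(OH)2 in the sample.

n(HCl) added = 0.05058 × 1.134 = 0.05736 mol
n(NaOH) used in back-titration = 0.03419 × 0.3524 = 0.01205 mol
n(HCl) left over = 0.01205 mol (1:1 ratio)
n(HCl) consumed by analyte = 0.05736 − 0.01205 = 0.04531 mol
From the 1:2 ratio, n(Mg(OH)2) = 1/2 × 0.04531 = 0.02265 mol
mass of Mg(OH)2 = 0.02265 × 58.32 = 1.321 g
% Mg(OH)2 = 1.321 / 1.445 × 100 = 91.43 %

91.43 %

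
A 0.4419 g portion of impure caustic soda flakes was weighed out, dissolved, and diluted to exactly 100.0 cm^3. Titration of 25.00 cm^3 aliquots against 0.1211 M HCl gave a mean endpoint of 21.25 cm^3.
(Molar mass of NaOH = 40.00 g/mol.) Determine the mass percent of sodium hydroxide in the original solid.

93.17 %

NaOH + HCl → NaCl + H2O
n(HCl) per titration = 0.02125 × 0.1211 = 2.573 × 10^-3 mol
n(NaOH) in each aliquot = 2.573 × 10^-3 mol (1:1 ratio)
n(NaOH) in the whole flask = 2.573 × 10^-3 × 100.0/25.00 = 0.01029 mol
mass of NaOH = 0.01029 × 40.00 = 0.4117 g
% NaOH = 0.4117 / 0.4419 × 100 = 93.17 %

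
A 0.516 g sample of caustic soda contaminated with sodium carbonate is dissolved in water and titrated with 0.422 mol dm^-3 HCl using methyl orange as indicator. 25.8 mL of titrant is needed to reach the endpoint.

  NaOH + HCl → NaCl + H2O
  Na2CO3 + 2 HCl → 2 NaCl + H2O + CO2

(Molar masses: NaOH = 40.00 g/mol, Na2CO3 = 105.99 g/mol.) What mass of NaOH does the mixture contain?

n(HCl) = 0.0258 × 0.422 = 0.0109 mol
Let x = n(NaOH), y = n(Na2CO3).
Titrant: 1x + 2y = 0.0109;  mass: 40.00x + 105.99y = 0.516
Solving, x = 4.69 × 10^-3 mol, y = 3.10 × 10^-3 mol
mass of NaOH = 4.69 × 10^-3 × 40.00 = 0.188 g

0.188 g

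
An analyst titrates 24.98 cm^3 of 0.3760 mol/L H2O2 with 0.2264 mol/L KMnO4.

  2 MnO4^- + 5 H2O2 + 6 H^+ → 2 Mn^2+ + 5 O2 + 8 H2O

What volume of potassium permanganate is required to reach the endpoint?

n(H2O2) = 0.02498 L × 0.3760 mol/L = 9.392 × 10^-3 mol
From the 2:5 stoichiometry, n(KMnO4) = 2/5 × 9.392 × 10^-3 = 3.757 × 10^-3 mol
V(KMnO4) = 3.757 × 10^-3 mol / 0.2264 mol/L = 0.01659 L = 16.59 mL

16.59 mL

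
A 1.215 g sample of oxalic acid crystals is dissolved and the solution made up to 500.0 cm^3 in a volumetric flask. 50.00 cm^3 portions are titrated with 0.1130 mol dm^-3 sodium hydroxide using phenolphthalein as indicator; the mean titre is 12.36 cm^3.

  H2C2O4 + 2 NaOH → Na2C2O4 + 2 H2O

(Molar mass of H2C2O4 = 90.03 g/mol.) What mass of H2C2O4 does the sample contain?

0.6287 g

n(NaOH) per titration = 0.01236 × 0.1130 = 1.397 × 10^-3 mol
From the 1:2 ratio, n(H2C2O4) in each aliquot = 1/2 × 1.397 × 10^-3 = 6.983 × 10^-4 mol
n(H2C2O4) in the whole flask = 6.983 × 10^-4 × 500.0/50.00 = 6.983 × 10^-3 mol
mass of H2C2O4 = 6.983 × 10^-3 × 90.03 = 0.6287 g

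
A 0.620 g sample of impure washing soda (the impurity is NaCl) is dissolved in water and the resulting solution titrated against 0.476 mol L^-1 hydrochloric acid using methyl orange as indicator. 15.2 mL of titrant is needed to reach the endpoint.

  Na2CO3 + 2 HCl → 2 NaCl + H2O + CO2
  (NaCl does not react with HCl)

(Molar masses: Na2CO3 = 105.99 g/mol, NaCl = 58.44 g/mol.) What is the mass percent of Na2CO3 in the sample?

n(HCl) = 0.0152 × 0.476 = 7.24 × 10^-3 mol
Let x = n(Na2CO3), y = n(NaCl).
Titrant: 2x = 7.24 × 10^-3;  mass: 105.99x + 58.44y = 0.620
Solving, x = 3.62 × 10^-3 mol, y = 4.05 × 10^-3 mol
mass of Na2CO3 = 3.62 × 10^-3 × 105.99 = 0.383 g
% Na2CO3 = 0.383 / 0.620 × 100 = 61.8 %

61.8 %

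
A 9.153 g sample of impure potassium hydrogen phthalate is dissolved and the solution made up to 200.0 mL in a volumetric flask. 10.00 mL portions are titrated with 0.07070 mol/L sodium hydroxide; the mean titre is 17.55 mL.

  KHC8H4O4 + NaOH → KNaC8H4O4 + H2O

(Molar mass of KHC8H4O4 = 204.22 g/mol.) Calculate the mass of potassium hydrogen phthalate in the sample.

5.068 g

n(NaOH) per titration = 0.01755 × 0.07070 = 1.241 × 10^-3 mol
n(KHC8H4O4) in each aliquot = 1.241 × 10^-3 mol (1:1 ratio)
n(KHC8H4O4) in the whole flask = 1.241 × 10^-3 × 200.0/10.00 = 0.02482 mol
mass of KHC8H4O4 = 0.02482 × 204.22 = 5.068 g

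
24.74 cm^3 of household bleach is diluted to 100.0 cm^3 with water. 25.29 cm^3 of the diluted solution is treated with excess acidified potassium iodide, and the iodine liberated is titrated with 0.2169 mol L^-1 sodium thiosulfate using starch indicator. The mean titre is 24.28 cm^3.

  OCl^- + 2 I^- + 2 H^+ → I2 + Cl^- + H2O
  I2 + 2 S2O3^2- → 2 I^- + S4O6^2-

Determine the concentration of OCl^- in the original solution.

0.4209 mol/L

n(S2O3^2-) = 0.02428 × 0.2169 = 5.266 × 10^-3 mol
n(I2) = n(S2O3^2-)/2 = 2.633 × 10^-3 mol
n(OCl^-) in the aliquot = 2.633 × 10^-3 mol (1:1 ratio)
[OCl^-]_dilute = 2.633 × 10^-3 / 0.02529 = 0.1041 mol/L
[OCl^-]_original = 0.1041 × 100.0/24.74 = 0.4209 mol/L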